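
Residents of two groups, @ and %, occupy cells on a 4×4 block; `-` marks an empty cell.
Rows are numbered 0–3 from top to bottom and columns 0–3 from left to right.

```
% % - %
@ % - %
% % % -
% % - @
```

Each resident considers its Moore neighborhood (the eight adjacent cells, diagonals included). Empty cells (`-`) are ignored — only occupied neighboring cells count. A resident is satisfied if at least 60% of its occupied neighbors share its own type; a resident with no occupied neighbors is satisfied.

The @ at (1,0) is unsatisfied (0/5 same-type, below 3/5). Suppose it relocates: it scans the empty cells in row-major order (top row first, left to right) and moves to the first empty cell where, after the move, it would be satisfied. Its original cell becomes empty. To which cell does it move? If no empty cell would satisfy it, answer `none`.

none

Vacating (1,0). Empty cells in order:
  (0,2): 0/4 same-type → still unsatisfied.
  (1,2): 0/6 same-type → still unsatisfied.
  (2,3): 1/3 same-type → still unsatisfied.
  (3,2): 1/4 same-type → still unsatisfied.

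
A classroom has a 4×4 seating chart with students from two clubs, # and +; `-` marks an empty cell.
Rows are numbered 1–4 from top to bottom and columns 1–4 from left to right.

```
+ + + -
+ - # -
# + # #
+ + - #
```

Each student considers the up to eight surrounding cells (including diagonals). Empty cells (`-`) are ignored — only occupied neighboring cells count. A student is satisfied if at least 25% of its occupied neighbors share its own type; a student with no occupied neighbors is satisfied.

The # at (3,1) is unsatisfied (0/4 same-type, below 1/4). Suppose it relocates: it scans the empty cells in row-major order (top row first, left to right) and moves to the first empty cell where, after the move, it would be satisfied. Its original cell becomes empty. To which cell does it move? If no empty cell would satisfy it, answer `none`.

Vacating (3,1). Empty cells in order:
  (1,4): 1/2 same-type → satisfied — stop here.

(1,4)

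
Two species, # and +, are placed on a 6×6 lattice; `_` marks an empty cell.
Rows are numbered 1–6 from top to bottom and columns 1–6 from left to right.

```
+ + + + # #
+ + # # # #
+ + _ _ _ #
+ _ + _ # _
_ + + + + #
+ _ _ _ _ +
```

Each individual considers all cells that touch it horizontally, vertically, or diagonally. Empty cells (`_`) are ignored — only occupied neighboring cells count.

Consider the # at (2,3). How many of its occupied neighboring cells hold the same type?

1

Occupied neighbors of (2,3): (1,2)=+, (1,3)=+, (1,4)=+, (2,2)=+, (2,4)=#, (3,2)=+.
Same type (#): 1 of 6.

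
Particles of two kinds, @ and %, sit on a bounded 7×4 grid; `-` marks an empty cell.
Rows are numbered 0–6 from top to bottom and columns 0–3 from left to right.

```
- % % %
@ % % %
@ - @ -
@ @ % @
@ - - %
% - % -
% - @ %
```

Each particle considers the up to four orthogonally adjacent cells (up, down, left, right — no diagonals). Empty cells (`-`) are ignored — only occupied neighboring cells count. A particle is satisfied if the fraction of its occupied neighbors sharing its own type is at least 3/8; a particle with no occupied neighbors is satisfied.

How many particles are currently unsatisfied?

(0,1)% 2/2 satisfied
(0,2)% 3/3 satisfied
(0,3)% 2/2 satisfied
(1,0)@ 1/2 satisfied
(1,1)% 2/3 satisfied
(1,2)% 3/4 satisfied
(1,3)% 2/2 satisfied
(2,0)@ 2/2 satisfied
(2,2)@ 0/2 not
(3,0)@ 3/3 satisfied
(3,1)@ 1/2 satisfied
(3,2)% 0/3 not
(3,3)@ 0/2 not
(4,0)@ 1/2 satisfied
(4,3)% 0/1 not
(5,0)% 1/2 satisfied
(5,2)% 0/1 not
(6,0)% 1/1 satisfied
(6,2)@ 0/2 not
(6,3)% 0/1 not
Unsatisfied: (2,2), (3,2), (3,3), (4,3), (5,2), (6,2), (6,3) — 7 in total.

7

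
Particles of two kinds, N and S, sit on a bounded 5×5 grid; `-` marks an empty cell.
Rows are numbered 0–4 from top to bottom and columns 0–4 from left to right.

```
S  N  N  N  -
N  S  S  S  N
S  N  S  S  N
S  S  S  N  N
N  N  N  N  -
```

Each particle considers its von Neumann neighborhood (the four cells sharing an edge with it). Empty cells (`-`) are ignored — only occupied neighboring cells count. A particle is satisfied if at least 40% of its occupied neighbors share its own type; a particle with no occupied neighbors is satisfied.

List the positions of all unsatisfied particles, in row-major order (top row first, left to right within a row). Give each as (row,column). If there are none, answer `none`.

Row 0: (0,0)S 0/2 not · (0,1)N 1/3 not · (0,2)N 2/3 satisfied · (0,3)N 1/2 satisfied
Row 1: (1,0)N 0/3 not · (1,1)S 1/4 not · (1,2)S 3/4 satisfied · (1,3)S 2/4 satisfied · (1,4)N 1/2 satisfied
Row 2: (2,0)S 1/3 not · (2,1)N 0/4 not · (2,2)S 3/4 satisfied · (2,3)S 2/4 satisfied · (2,4)N 2/3 satisfied
Row 3: (3,0)S 2/3 satisfied · (3,1)S 2/4 satisfied · (3,2)S 2/4 satisfied · (3,3)N 2/4 satisfied · (3,4)N 2/2 satisfied
Row 4: (4,0)N 1/2 satisfied · (4,1)N 2/3 satisfied · (4,2)N 2/3 satisfied · (4,3)N 2/2 satisfied

(0,0), (0,1), (1,0), (1,1), (2,0), (2,1)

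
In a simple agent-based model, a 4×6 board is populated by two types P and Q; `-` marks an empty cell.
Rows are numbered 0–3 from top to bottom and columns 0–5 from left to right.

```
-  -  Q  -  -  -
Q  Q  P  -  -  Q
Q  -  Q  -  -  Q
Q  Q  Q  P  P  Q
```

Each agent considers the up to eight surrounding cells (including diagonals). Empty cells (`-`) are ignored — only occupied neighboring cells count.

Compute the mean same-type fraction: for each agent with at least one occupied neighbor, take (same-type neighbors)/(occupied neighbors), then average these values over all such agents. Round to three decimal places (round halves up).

(0,2)Q 1/2
(1,0)Q 2/2
(1,1)Q 4/5
(1,2)P 0/3
(1,5)Q 1/1
(2,0)Q 4/4
(2,2)Q 3/5
(2,5)Q 2/3
(3,0)Q 2/2
(3,1)Q 4/4
(3,2)Q 2/3
(3,3)P 1/3
(3,4)P 1/3
(3,5)Q 1/2
Sum over 14 agents: 1/2 + 2/2 + 4/5 + 0/3 + 1/1 + 4/4 + 3/5 + 2/3 + 2/2 + 4/4 + 2/3 + 1/3 + 1/3 + 1/2 = 47/5; mean = 47/5 ÷ 14 = 47/70 = 0.671428… → 0.671.

0.671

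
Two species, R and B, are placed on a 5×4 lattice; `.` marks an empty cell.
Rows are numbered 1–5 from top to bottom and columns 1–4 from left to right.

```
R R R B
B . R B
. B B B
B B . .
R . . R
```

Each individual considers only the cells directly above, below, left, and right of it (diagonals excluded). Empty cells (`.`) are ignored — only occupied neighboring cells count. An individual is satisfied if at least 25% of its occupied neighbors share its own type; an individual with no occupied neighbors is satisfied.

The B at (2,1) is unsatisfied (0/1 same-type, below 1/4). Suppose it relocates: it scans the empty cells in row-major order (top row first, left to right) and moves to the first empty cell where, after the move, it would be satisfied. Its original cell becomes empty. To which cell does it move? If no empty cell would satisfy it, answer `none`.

(2,2)

Vacating (2,1). Empty cells in order:
  (2,2): 1/3 same-type → satisfied — stop here.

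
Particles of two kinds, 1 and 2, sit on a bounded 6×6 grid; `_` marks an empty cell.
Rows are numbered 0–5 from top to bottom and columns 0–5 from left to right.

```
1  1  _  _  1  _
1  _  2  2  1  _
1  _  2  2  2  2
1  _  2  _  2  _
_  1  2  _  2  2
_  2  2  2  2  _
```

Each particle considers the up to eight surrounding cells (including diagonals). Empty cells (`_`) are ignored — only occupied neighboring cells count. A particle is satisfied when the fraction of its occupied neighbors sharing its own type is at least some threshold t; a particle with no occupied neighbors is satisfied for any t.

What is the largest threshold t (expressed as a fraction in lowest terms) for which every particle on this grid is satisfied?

Row 0: (0,0)1 2/2 · (0,1)1 2/3 · (0,4)1 1/2
Row 1: (1,0)1 3/3 · (1,2)2 3/4 · (1,3)2 4/6 · (1,4)1 1/5
Row 2: (2,0)1 2/2 · (2,2)2 4/4 · (2,3)2 6/7 · (2,4)2 4/5 · (2,5)2 2/3
Row 3: (3,0)1 2/2 · (3,2)2 3/4 · (3,4)2 5/5
Row 4: (4,1)1 1/5 · (4,2)2 4/5 · (4,4)2 4/4 · (4,5)2 3/3
Row 5: (5,1)2 2/3 · (5,2)2 3/4 · (5,3)2 4/4 · (5,4)2 3/3
The smallest same-type fraction is 1/5 at (1,4), which reduces to 1/5. Any threshold above that leaves this particle unsatisfied.

1/5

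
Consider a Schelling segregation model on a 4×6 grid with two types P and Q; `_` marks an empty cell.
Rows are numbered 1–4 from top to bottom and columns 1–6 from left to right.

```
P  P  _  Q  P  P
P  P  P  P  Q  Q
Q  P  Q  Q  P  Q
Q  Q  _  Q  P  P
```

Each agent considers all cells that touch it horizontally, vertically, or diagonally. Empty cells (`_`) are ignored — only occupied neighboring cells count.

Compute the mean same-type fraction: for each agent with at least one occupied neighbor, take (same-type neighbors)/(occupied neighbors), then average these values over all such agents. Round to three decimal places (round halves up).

(1,1)P 3/3
(1,2)P 4/4
(1,4)Q 1/4
(1,5)P 2/5
(1,6)P 1/3
(2,1)P 4/5
(2,2)P 5/7
(2,3)P 4/7
(2,4)P 3/7
(2,5)Q 4/8
(2,6)Q 2/5
(3,1)Q 2/5
(3,2)P 3/7
(3,3)Q 3/7
(3,4)Q 3/7
(3,5)P 3/8
(3,6)Q 2/5
(4,1)Q 2/3
(4,2)Q 3/4
(4,4)Q 2/4
(4,5)P 2/5
(4,6)P 2/3
Sum over 22 agents: 3/3 + 4/4 + 1/4 + 2/5 + 1/3 + 4/5 + 5/7 + 4/7 + 3/7 + 4/8 + 2/5 + 2/5 + 3/7 + 3/7 + 3/7 + 3/8 + 2/5 + 2/3 + 3/4 + 2/4 + 2/5 + 2/3 = 1421/120; mean = 1421/120 ÷ 22 = 1421/2640 = 0.538257… → 0.538.

0.538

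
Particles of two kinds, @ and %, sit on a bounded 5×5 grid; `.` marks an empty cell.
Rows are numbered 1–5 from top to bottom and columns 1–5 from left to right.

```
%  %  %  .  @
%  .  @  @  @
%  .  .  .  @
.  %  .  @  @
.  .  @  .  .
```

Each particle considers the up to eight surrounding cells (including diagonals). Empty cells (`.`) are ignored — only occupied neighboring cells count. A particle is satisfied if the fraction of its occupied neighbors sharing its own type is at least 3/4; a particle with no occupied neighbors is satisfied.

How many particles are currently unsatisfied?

(1,1)% 2/2 ✓
(1,2)% 3/4 ✓
(1,3)% 1/3 ✗
(1,5)@ 2/2 ✓
(2,1)% 3/3 ✓
(2,3)@ 1/3 ✗
(2,4)@ 4/5 ✓
(2,5)@ 3/3 ✓
(3,1)% 2/2 ✓
(3,5)@ 4/4 ✓
(4,2)% 1/2 ✗
(4,4)@ 3/3 ✓
(4,5)@ 2/2 ✓
(5,3)@ 1/2 ✗
Unsatisfied: (1,3), (2,3), (4,2), (5,3) — 4 in total.

4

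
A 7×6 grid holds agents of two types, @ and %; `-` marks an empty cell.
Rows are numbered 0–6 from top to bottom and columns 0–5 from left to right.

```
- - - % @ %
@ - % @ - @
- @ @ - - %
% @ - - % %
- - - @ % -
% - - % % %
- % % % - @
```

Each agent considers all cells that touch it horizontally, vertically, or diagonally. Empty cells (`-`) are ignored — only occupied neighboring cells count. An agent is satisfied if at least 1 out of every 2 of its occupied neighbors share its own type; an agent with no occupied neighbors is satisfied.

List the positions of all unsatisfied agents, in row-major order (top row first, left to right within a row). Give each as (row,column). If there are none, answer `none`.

(0,3)% 1/3 ✗
(0,4)@ 2/4 ✓
(0,5)% 0/2 ✗
(1,0)@ 1/1 ✓
(1,2)% 1/4 ✗
(1,3)@ 2/4 ✓
(1,5)@ 1/3 ✗
(2,1)@ 3/5 ✓
(2,2)@ 3/4 ✓
(2,5)% 2/3 ✓
(3,0)% 0/2 ✗
(3,1)@ 2/3 ✓
(3,4)% 3/4 ✓
(3,5)% 3/3 ✓
(4,3)@ 0/4 ✗
(4,4)% 5/6 ✓
(5,0)% 1/1 ✓
(5,3)% 4/5 ✓
(5,4)% 4/6 ✓
(5,5)% 2/3 ✓
(6,1)% 2/2 ✓
(6,2)% 3/3 ✓
(6,3)% 3/3 ✓
(6,5)@ 0/2 ✗

(0,3), (0,5), (1,2), (1,5), (3,0), (4,3), (6,5)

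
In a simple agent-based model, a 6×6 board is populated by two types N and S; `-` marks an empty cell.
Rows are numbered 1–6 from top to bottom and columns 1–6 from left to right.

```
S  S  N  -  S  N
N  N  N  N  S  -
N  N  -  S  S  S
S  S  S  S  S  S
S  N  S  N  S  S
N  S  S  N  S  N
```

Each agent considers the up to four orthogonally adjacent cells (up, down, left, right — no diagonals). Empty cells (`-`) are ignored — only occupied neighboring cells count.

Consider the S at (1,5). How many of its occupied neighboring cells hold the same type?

1

Occupied neighbors of (1,5): (2,5)=S, (1,6)=N.
Same type (S): 1 of 2.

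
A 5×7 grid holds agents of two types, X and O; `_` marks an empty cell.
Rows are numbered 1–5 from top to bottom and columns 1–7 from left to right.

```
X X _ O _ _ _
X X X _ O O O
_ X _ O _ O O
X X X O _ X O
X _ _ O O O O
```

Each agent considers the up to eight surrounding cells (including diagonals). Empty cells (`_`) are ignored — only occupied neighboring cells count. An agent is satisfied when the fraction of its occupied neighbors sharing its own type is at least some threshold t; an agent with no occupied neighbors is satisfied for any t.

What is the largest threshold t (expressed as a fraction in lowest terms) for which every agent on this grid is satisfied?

0/1

Row 1: (1,1)X 3/3 · (1,2)X 4/4 · (1,4)O 1/2
Row 2: (2,1)X 4/4 · (2,2)X 5/5 · (2,3)X 3/5 · (2,5)O 4/4 · (2,6)O 4/4 · (2,7)O 3/3
Row 3: (3,2)X 6/6 · (3,4)O 2/4 · (3,6)O 5/6 · (3,7)O 4/5
Row 4: (4,1)X 3/3 · (4,2)X 4/4 · (4,3)X 2/5 · (4,4)O 3/4 · (4,6)X 0/6 · (4,7)O 4/5
Row 5: (5,1)X 2/2 · (5,4)O 2/3 · (5,5)O 3/4 · (5,6)O 3/4 · (5,7)O 2/3
The smallest same-type fraction is 0/6 at (4,6), which reduces to 0/1. Any threshold above that leaves this agent unsatisfied.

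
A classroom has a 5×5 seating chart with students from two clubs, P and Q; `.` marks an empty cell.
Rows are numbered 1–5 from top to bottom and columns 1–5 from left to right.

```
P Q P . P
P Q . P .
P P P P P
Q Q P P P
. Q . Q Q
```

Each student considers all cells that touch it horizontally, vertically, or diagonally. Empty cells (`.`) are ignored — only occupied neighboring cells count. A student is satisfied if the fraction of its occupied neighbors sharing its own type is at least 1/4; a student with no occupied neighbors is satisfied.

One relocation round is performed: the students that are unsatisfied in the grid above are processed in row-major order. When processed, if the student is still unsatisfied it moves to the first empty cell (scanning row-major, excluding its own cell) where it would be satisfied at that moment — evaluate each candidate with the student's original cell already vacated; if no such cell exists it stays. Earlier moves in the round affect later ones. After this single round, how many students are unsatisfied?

Initially unsatisfied (in order): (2,2).
  (2,2) → (5,1).
Resulting grid:
P Q P . P
P . . P .
P P P P P
Q Q P P P
Q Q . Q Q
Unsatisfied now: (1,2).

1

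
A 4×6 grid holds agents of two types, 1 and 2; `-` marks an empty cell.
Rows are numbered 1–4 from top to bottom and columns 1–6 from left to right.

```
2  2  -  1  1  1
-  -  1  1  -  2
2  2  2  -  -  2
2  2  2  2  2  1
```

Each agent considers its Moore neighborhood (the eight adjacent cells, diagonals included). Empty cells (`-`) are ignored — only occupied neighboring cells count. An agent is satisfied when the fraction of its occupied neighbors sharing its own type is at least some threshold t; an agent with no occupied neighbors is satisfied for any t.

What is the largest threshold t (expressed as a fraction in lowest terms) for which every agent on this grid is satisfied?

0/1

(1,1)2 1/1
(1,2)2 1/2
(1,4)1 3/3
(1,5)1 3/4
(1,6)1 1/2
(2,3)1 2/5
(2,4)1 3/4
(2,6)2 1/3
(3,1)2 3/3
(3,2)2 5/6
(3,3)2 4/6
(3,6)2 2/3
(4,1)2 3/3
(4,2)2 5/5
(4,3)2 4/4
(4,4)2 3/3
(4,5)2 2/3
(4,6)1 0/2
The smallest same-type fraction is 0/2 at (4,6), which reduces to 0/1. Any threshold above that leaves this agent unsatisfied.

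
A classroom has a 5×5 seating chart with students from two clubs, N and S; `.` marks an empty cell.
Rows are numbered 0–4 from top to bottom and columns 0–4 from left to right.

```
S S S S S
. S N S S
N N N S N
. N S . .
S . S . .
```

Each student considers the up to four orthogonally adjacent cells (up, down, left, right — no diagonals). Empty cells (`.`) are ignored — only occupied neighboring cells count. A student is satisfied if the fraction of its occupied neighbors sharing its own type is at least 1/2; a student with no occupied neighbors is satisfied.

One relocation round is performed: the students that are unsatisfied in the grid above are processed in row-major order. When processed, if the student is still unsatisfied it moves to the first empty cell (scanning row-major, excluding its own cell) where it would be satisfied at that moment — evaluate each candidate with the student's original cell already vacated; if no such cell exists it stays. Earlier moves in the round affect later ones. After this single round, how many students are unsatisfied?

Initially unsatisfied (in order): (1,1), (1,2), (2,3), (2,4), (3,2).
  (1,1) → (1,0).
  (1,2) → (3,0).
  (2,3) → (1,1).
  (2,4) → (2,3).
  (3,2) → (1,2).
Resulting grid:
S S S S S
S S S S S
N N N N .
N N . . .
S . S . .
Unsatisfied now: (4,0).

1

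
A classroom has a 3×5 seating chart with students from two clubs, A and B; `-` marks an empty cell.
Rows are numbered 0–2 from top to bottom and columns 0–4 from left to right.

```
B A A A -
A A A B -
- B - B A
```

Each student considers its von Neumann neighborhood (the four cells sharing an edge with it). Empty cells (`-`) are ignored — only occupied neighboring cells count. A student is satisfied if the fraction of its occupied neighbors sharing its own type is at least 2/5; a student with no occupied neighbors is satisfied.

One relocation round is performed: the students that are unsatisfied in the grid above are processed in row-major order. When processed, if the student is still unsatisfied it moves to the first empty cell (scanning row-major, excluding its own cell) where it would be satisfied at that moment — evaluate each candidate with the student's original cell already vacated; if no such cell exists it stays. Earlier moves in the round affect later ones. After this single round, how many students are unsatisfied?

1

Initially unsatisfied (in order): (0,0), (1,3), (2,1), (2,4).
  (0,0) → (1,4).
  (1,3): now satisfied by earlier moves; stays.
  (2,1) → (0,4).
  (2,4) → (0,0).
Resulting grid:
A A A A B
A A A B B
- - - B -
Unsatisfied now: (0,3).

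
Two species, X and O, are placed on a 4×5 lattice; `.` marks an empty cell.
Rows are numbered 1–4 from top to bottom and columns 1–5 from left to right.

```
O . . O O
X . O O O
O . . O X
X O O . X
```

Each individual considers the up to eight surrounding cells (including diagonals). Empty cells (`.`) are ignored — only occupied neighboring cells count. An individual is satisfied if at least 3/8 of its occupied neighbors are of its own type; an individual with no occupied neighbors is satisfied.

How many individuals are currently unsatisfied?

5

Row 1: (1,1)O 0/1 not · (1,4)O 4/4 satisfied · (1,5)O 3/3 satisfied
Row 2: (2,1)X 0/2 not · (2,3)O 3/3 satisfied · (2,4)O 5/6 satisfied · (2,5)O 4/5 satisfied
Row 3: (3,1)O 1/3 not · (3,4)O 4/6 satisfied · (3,5)X 1/4 not
Row 4: (4,1)X 0/2 not · (4,2)O 2/3 satisfied · (4,3)O 2/2 satisfied · (4,5)X 1/2 satisfied
Unsatisfied: (1,1), (2,1), (3,1), (3,5), (4,1) — 5 in total.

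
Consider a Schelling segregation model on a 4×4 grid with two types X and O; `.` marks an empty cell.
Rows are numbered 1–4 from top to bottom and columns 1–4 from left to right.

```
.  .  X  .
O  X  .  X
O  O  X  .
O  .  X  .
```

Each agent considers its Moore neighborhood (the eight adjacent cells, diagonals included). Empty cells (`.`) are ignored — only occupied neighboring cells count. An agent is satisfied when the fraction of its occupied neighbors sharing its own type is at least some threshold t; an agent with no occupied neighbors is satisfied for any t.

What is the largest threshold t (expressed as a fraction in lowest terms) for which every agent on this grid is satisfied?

Row 1: (1,3)X 2/2
Row 2: (2,1)O 2/3 · (2,2)X 2/5 · (2,4)X 2/2
Row 3: (3,1)O 3/4 · (3,2)O 3/6 · (3,3)X 3/4
Row 4: (4,1)O 2/2 · (4,3)X 1/2
The smallest same-type fraction is 2/5 at (2,2), which reduces to 2/5. Any threshold above that leaves this agent unsatisfied.

2/5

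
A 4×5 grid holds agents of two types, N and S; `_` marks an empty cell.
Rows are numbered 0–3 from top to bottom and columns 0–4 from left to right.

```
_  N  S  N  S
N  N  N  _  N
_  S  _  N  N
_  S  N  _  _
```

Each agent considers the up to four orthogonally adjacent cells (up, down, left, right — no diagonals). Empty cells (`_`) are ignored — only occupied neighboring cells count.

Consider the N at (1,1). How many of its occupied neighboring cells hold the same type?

Occupied neighbors of (1,1): (0,1)=N, (2,1)=S, (1,0)=N, (1,2)=N.
Same type (N): 3 of 4.

3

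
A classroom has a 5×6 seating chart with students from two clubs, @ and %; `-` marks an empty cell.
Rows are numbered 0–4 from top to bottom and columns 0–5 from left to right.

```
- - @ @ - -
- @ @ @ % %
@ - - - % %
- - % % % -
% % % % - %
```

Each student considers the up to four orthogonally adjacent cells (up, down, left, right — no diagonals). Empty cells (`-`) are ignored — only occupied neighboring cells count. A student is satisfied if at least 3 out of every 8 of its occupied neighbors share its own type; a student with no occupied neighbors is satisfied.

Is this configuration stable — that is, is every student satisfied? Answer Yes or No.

Yes

Row 0: (0,2)@ 2/2 ok · (0,3)@ 2/2 ok
Row 1: (1,1)@ 1/1 ok · (1,2)@ 3/3 ok · (1,3)@ 2/3 ok · (1,4)% 2/3 ok · (1,5)% 2/2 ok
Row 2: (2,0)@ 0/0 ok · (2,4)% 3/3 ok · (2,5)% 2/2 ok
Row 3: (3,2)% 2/2 ok · (3,3)% 3/3 ok · (3,4)% 2/2 ok
Row 4: (4,0)% 1/1 ok · (4,1)% 2/2 ok · (4,2)% 3/3 ok · (4,3)% 2/2 ok · (4,5)% 0/0 ok
All meet the threshold, so the configuration is stable.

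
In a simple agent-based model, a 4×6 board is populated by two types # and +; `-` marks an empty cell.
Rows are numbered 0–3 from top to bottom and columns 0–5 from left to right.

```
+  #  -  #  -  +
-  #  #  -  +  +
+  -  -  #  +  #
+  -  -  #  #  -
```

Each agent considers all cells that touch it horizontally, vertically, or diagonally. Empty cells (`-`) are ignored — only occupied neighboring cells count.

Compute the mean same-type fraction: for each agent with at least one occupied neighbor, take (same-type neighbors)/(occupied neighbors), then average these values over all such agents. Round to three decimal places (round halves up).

0.601

(0,0)+ 0/2
(0,1)# 2/3
(0,3)# 1/2
(0,5)+ 2/2
(1,1)# 2/4
(1,2)# 4/4
(1,4)+ 3/6
(1,5)+ 3/4
(2,0)+ 1/2
(2,3)# 3/5
(2,4)+ 2/6
(2,5)# 1/4
(3,0)+ 1/1
(3,3)# 2/3
(3,4)# 3/4
Sum over 15 agents: 0/2 + 2/3 + 1/2 + 2/2 + 2/4 + 4/4 + 3/6 + 3/4 + 1/2 + 3/5 + 2/6 + 1/4 + 1/1 + 2/3 + 3/4 = 541/60; mean = 541/60 ÷ 15 = 541/900 = 0.601111… → 0.601.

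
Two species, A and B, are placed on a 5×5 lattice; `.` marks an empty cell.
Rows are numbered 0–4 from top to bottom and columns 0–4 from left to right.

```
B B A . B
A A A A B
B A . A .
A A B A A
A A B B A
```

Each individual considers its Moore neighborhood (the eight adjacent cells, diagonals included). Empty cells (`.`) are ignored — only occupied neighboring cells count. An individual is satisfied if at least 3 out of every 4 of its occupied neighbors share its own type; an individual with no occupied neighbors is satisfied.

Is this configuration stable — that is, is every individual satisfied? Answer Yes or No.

Row 0: (0,0)B 1/3 not · (0,1)B 1/5 not · (0,2)A 3/4 satisfied · (0,4)B 1/2 not
Row 1: (1,0)A 2/5 not · (1,1)A 4/7 not · (1,2)A 5/6 satisfied · (1,3)A 3/5 not · (1,4)B 1/3 not
Row 2: (2,0)B 0/5 not · (2,1)A 5/7 not · (2,3)A 4/6 not
Row 3: (3,0)A 4/5 satisfied · (3,1)A 4/7 not · (3,2)B 2/7 not · (3,3)A 3/6 not · (3,4)A 3/4 satisfied
Row 4: (4,0)A 3/3 satisfied · (4,1)A 3/5 not · (4,2)B 2/5 not · (4,3)B 2/5 not · (4,4)A 2/3 not
For instance (0,0) has only 1/3 same-type neighbors, below 3/4.

No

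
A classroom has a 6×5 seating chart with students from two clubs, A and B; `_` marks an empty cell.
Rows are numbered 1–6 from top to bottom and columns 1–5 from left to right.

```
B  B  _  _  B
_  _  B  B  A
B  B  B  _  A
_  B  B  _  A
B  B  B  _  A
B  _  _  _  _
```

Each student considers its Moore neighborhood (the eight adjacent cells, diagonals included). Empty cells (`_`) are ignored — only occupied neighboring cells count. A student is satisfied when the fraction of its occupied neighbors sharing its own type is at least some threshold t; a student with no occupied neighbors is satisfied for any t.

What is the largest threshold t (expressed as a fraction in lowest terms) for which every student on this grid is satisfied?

(1,1)B 1/1
(1,2)B 2/2
(1,5)B 1/2
(2,3)B 4/4
(2,4)B 3/5
(2,5)A 1/3
(3,1)B 2/2
(3,2)B 5/5
(3,3)B 5/5
(3,5)A 2/3
(4,2)B 7/7
(4,3)B 5/5
(4,5)A 2/2
(5,1)B 3/3
(5,2)B 5/5
(5,3)B 3/3
(5,5)A 1/1
(6,1)B 2/2
The smallest same-type fraction is 1/3 at (2,5), which reduces to 1/3. Any threshold above that leaves this student unsatisfied.

1/3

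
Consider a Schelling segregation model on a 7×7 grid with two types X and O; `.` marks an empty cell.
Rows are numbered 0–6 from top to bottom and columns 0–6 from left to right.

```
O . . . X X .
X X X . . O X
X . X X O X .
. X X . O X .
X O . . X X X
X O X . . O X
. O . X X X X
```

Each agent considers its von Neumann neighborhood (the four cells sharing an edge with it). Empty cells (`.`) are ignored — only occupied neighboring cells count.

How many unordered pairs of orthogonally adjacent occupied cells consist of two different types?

Scan each occupied cell's neighbors to the right and below so each pair is counted once.
From row 0: 2 unlike of 3 pairs (running 2/3).
From row 1: 2 unlike of 6 pairs (running 4/9).
From row 2: 2 unlike of 6 pairs (running 6/15).
From row 3: 3 unlike of 5 pairs (running 9/20).
From row 4: 2 unlike of 7 pairs (running 11/27).
From row 5: 4 unlike of 6 pairs (running 15/33).
From row 6: 0 unlike of 3 pairs (running 15/36).
Total adjacent occupied pairs: 36; unlike-type pairs: 15.

15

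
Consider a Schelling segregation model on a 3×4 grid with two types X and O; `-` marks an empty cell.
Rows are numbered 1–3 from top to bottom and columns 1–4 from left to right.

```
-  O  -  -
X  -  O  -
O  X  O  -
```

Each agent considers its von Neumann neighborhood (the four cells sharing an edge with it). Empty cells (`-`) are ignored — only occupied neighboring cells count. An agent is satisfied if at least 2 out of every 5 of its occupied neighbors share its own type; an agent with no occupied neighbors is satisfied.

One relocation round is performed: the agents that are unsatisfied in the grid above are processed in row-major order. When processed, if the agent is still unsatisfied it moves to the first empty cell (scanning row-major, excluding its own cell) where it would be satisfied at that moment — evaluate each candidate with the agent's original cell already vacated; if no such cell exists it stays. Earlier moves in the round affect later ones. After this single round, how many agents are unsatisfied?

Initially unsatisfied (in order): (2,1), (3,1), (3,2).
  (2,1) → (1,4).
  (3,1) → (1,1).
  (3,2) → (2,4).
Resulting grid:
O O - X
- - O X
- - O -
All satisfied now.

0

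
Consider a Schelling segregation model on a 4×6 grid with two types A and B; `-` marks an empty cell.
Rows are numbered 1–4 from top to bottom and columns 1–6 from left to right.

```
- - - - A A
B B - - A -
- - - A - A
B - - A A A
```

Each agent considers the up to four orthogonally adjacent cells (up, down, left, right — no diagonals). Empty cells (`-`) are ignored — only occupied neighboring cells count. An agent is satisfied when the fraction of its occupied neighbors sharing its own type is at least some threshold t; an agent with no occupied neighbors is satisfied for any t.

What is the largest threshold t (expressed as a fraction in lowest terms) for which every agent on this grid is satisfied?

Row 1: (1,5)A 2/2 · (1,6)A 1/1
Row 2: (2,1)B 1/1 · (2,2)B 1/1 · (2,5)A 1/1
Row 3: (3,4)A 1/1 · (3,6)A 1/1
Row 4: (4,1)B — no occupied neighbors · (4,4)A 2/2 · (4,5)A 2/2 · (4,6)A 2/2
The smallest same-type fraction is 2/2 at (1,5), which reduces to 1/1. Any threshold above that leaves this agent unsatisfied.

1/1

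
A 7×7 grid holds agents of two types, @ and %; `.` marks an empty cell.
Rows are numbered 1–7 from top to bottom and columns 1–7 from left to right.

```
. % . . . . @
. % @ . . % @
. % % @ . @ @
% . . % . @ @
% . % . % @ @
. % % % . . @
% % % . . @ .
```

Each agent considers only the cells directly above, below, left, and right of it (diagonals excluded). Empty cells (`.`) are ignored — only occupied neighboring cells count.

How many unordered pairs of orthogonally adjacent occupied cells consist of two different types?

7

Scan each occupied cell's neighbors to the right and below so each pair is counted once.
Row 1: %(1,2)–%(2,2)= @(1,7)–@(2,7)=  → 0/2 unlike.
Row 2: %(2,2)–@(2,3)≠ %(2,2)–%(3,2)= @(2,3)–%(3,3)≠ %(2,6)–@(2,7)≠ %(2,6)–@(3,6)≠ @(2,7)–@(3,7)=  → 4/6 unlike.
Row 3: %(3,2)–%(3,3)= %(3,3)–@(3,4)≠ @(3,4)–%(4,4)≠ @(3,6)–@(3,7)= @(3,6)–@(4,6)= @(3,7)–@(4,7)=  → 2/6 unlike.
Row 4: %(4,1)–%(5,1)= @(4,6)–@(4,7)= @(4,6)–@(5,6)= @(4,7)–@(5,7)=  → 0/4 unlike.
Row 5: %(5,3)–%(6,3)= %(5,5)–@(5,6)≠ @(5,6)–@(5,7)= @(5,7)–@(6,7)=  → 1/4 unlike.
Row 6: %(6,2)–%(6,3)= %(6,2)–%(7,2)= %(6,3)–%(6,4)= %(6,3)–%(7,3)=  → 0/4 unlike.
Row 7: %(7,1)–%(7,2)= %(7,2)–%(7,3)=  → 0/2 unlike.
Total adjacent occupied pairs: 28; unlike-type pairs: 7.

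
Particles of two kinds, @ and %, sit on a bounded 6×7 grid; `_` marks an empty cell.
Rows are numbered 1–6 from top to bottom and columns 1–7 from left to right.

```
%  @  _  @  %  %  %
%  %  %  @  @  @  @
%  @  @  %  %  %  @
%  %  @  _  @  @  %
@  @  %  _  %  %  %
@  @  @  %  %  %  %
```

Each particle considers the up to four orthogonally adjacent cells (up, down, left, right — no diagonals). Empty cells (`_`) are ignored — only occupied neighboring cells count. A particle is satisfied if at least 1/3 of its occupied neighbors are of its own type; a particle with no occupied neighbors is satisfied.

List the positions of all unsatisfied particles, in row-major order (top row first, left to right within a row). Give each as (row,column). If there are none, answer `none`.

(1,2), (3,2), (3,6), (4,2), (4,6), (5,3)

(1,1)% 1/2 ok
(1,2)@ 0/2 unhappy
(1,4)@ 1/2 ok
(1,5)% 1/3 ok
(1,6)% 2/3 ok
(1,7)% 1/2 ok
(2,1)% 3/3 ok
(2,2)% 2/4 ok
(2,3)% 1/3 ok
(2,4)@ 2/4 ok
(2,5)@ 2/4 ok
(2,6)@ 2/4 ok
(2,7)@ 2/3 ok
(3,1)% 2/3 ok
(3,2)@ 1/4 unhappy
(3,3)@ 2/4 ok
(3,4)% 1/3 ok
(3,5)% 2/4 ok
(3,6)% 1/4 unhappy
(3,7)@ 1/3 ok
(4,1)% 2/3 ok
(4,2)% 1/4 unhappy
(4,3)@ 1/3 ok
(4,5)@ 1/3 ok
(4,6)@ 1/4 unhappy
(4,7)% 1/3 ok
(5,1)@ 2/3 ok
(5,2)@ 2/4 ok
(5,3)% 0/3 unhappy
(5,5)% 2/3 ok
(5,6)% 3/4 ok
(5,7)% 3/3 ok
(6,1)@ 2/2 ok
(6,2)@ 3/3 ok
(6,3)@ 1/3 ok
(6,4)% 1/2 ok
(6,5)% 3/3 ok
(6,6)% 3/3 ok
(6,7)% 2/2 ok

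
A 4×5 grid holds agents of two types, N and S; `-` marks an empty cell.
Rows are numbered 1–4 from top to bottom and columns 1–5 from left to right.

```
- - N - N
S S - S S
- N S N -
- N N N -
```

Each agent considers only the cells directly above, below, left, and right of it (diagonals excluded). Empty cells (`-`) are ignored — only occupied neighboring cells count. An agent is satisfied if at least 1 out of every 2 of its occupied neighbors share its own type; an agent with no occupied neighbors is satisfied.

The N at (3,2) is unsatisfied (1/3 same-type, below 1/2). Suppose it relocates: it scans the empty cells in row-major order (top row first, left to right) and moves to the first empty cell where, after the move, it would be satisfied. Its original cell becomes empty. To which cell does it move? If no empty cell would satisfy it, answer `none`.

Vacating (3,2). Empty cells in order:
  (1,1): 0/1 same-type → still unsatisfied.
  (1,2): 1/2 same-type → satisfied — stop here.

(1,2)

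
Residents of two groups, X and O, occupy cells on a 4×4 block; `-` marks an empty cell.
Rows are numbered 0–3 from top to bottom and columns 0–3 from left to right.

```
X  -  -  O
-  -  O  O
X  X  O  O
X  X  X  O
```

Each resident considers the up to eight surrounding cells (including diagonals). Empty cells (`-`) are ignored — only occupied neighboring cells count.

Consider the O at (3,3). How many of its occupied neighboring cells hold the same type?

2

Occupied neighbors of (3,3): (2,2)=O, (2,3)=O, (3,2)=X.
Same type (O): 2 of 3.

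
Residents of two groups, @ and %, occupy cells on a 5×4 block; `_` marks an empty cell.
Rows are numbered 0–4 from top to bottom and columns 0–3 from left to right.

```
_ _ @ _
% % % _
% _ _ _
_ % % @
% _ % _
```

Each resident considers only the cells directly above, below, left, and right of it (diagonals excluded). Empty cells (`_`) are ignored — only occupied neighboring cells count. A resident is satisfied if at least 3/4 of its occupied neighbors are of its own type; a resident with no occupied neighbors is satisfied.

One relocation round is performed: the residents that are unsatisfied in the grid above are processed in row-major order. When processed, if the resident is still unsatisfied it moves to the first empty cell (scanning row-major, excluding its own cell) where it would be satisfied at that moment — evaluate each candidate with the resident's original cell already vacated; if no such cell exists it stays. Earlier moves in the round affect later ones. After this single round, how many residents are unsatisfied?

0

Initially unsatisfied (in order): (0,2), (1,2), (3,2), (3,3).
  (0,2) → (0,3).
  (1,2): now satisfied by earlier moves; stays.
  (3,2) → (0,0).
  (3,3): now satisfied by earlier moves; stays.
Resulting grid:
% _ _ @
% % % _
% _ _ _
_ % _ @
% _ % _
All satisfied now.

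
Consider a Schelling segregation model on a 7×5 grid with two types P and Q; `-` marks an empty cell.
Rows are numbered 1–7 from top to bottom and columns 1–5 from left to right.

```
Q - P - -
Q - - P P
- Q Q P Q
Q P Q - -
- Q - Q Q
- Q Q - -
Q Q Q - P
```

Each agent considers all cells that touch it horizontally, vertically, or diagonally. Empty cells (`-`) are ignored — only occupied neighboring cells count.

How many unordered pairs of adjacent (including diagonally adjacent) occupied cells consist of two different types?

11

Scan each occupied cell's neighbors to the right and below (and the two forward diagonals) so each pair is counted once.
From row 1: 0 unlike of 2 pairs (running 0/2).
From row 2: 3 unlike of 7 pairs (running 3/9).
From row 3: 5 unlike of 9 pairs (running 8/18).
From row 4: 3 unlike of 6 pairs (running 11/24).
From row 5: 0 unlike of 4 pairs (running 11/28).
From row 6: 0 unlike of 6 pairs (running 11/34).
From row 7: 0 unlike of 2 pairs (running 11/36).
Total adjacent occupied pairs: 36; unlike-type pairs: 11.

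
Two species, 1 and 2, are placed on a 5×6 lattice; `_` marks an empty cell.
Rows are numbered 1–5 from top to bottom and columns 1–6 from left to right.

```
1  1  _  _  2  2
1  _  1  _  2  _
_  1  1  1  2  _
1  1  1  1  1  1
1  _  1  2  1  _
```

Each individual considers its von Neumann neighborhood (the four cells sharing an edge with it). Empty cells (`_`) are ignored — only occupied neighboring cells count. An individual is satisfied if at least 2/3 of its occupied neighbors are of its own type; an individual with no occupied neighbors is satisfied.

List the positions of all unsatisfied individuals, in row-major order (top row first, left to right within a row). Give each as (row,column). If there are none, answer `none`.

(3,5), (5,3), (5,4), (5,5)

(1,1)1 2/2 ✓
(1,2)1 1/1 ✓
(1,5)2 2/2 ✓
(1,6)2 1/1 ✓
(2,1)1 1/1 ✓
(2,3)1 1/1 ✓
(2,5)2 2/2 ✓
(3,2)1 2/2 ✓
(3,3)1 4/4 ✓
(3,4)1 2/3 ✓
(3,5)2 1/3 ✗
(4,1)1 2/2 ✓
(4,2)1 3/3 ✓
(4,3)1 4/4 ✓
(4,4)1 3/4 ✓
(4,5)1 3/4 ✓
(4,6)1 1/1 ✓
(5,1)1 1/1 ✓
(5,3)1 1/2 ✗
(5,4)2 0/3 ✗
(5,5)1 1/2 ✗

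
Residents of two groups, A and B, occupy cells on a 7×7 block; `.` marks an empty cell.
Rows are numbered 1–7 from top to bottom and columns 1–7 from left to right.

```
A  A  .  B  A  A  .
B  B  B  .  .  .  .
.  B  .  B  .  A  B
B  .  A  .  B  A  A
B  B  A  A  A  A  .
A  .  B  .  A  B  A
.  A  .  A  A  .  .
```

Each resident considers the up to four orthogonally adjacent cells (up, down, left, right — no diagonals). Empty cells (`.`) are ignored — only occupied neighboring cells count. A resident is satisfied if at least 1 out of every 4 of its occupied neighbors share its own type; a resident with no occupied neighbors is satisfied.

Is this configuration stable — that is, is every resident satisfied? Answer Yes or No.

No

Row 1: (1,1)A 1/2 satisfied · (1,2)A 1/2 satisfied · (1,4)B 0/1 not · (1,5)A 1/2 satisfied · (1,6)A 1/1 satisfied
Row 2: (2,1)B 1/2 satisfied · (2,2)B 3/4 satisfied · (2,3)B 1/1 satisfied
Row 3: (3,2)B 1/1 satisfied · (3,4)B 0/0 satisfied · (3,6)A 1/2 satisfied · (3,7)B 0/2 not
Row 4: (4,1)B 1/1 satisfied · (4,3)A 1/1 satisfied · (4,5)B 0/2 not · (4,6)A 3/4 satisfied · (4,7)A 1/2 satisfied
Row 5: (5,1)B 2/3 satisfied · (5,2)B 1/2 satisfied · (5,3)A 2/4 satisfied · (5,4)A 2/2 satisfied · (5,5)A 3/4 satisfied · (5,6)A 2/3 satisfied
Row 6: (6,1)A 0/1 not · (6,3)B 0/1 not · (6,5)A 2/3 satisfied · (6,6)B 0/3 not · (6,7)A 0/1 not
Row 7: (7,2)A 0/0 satisfied · (7,4)A 1/1 satisfied · (7,5)A 2/2 satisfied
For instance (1,4) has only 0/1 same-type neighbors, below 1/4.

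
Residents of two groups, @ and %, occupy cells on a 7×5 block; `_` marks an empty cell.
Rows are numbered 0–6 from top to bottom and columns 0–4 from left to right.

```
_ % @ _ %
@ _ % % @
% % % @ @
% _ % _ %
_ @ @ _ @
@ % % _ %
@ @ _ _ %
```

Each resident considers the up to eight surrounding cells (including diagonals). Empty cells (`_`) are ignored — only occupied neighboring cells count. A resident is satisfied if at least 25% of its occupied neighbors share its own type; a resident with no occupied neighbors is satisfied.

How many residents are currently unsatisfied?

Row 0: (0,1)% 1/3 ok · (0,2)@ 0/3 unhappy · (0,4)% 1/2 ok
Row 1: (1,0)@ 0/3 unhappy · (1,2)% 4/6 ok · (1,3)% 3/7 ok · (1,4)@ 2/4 ok
Row 2: (2,0)% 2/3 ok · (2,1)% 5/6 ok · (2,2)% 4/5 ok · (2,3)@ 2/7 ok · (2,4)@ 2/4 ok
Row 3: (3,0)% 2/3 ok · (3,2)% 2/5 ok · (3,4)% 0/3 unhappy
Row 4: (4,1)@ 2/6 ok · (4,2)@ 1/4 ok · (4,4)@ 0/2 unhappy
Row 5: (5,0)@ 3/4 ok · (5,1)% 1/6 unhappy · (5,2)% 1/4 ok · (5,4)% 1/2 ok
Row 6: (6,0)@ 2/3 ok · (6,1)@ 2/4 ok · (6,4)% 1/1 ok
Unsatisfied: (0,2), (1,0), (3,4), (4,4), (5,1) — 5 in total.

5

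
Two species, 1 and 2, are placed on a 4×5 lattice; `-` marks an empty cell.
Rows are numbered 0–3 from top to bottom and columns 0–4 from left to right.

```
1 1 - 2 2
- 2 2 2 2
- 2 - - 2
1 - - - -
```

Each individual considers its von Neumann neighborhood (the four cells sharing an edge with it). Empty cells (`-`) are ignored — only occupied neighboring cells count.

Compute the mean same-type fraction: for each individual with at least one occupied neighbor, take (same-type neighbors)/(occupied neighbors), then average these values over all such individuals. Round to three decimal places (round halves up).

0.917

(0,0)1 1/1
(0,1)1 1/2
(0,3)2 2/2
(0,4)2 2/2
(1,1)2 2/3
(1,2)2 2/2
(1,3)2 3/3
(1,4)2 3/3
(2,1)2 1/1
(2,4)2 1/1
(3,0)1 — no occupied neighbors
Sum over 10 individuals: 1/1 + 1/2 + 2/2 + 2/2 + 2/3 + 2/2 + 3/3 + 3/3 + 1/1 + 1/1 = 55/6; mean = 55/6 ÷ 10 = 11/12 = 0.916666… → 0.917.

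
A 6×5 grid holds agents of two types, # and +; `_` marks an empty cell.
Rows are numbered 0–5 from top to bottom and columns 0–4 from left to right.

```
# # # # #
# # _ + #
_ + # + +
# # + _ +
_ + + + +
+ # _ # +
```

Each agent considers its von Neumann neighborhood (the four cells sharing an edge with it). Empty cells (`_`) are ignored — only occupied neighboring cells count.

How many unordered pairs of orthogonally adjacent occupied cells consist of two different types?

Scan each occupied cell's neighbors to the right and below so each pair is counted once.
From row 0: 1 unlike of 8 pairs (running 1/8).
From row 1: 3 unlike of 5 pairs (running 4/13).
From row 2: 4 unlike of 6 pairs (running 8/19).
From row 3: 2 unlike of 5 pairs (running 10/24).
From row 4: 2 unlike of 6 pairs (running 12/30).
From row 5: 2 unlike of 2 pairs (running 14/32).
Total adjacent occupied pairs: 32; unlike-type pairs: 14.

14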